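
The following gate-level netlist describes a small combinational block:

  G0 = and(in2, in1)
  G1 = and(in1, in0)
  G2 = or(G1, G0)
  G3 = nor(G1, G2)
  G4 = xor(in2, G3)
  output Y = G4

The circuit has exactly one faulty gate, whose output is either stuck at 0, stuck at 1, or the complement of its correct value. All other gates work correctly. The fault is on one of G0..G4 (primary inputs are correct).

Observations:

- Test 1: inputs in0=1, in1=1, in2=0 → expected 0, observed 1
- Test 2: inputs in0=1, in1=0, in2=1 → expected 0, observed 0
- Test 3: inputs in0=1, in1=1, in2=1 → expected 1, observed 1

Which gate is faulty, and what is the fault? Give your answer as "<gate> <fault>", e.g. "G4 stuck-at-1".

G1 stuck-at-0

Fault-free values for test 1 (in0=1, in1=1, in2=0): G0=0, G1=1, G2=1, G3=0, G4=0, giving Y=0. Observed 1.
Test 1: faults giving observed 1 are {G1 stuck-at-0, G1 inverted output, G3 stuck-at-1, G3 inverted output, G4 stuck-at-1, G4 inverted output}.
Test 2 (in0=1, in1=0, in2=1): fault-free G0=0, G1=0, G2=0, G3=1, G4=0 → 0; observed 0. Eliminates G1 inverted output, G3 inverted output, G4 stuck-at-1, G4 inverted output.
Test 3 (in0=1, in1=1, in2=1): fault-free G0=1, G1=1, G2=1, G3=0, G4=1 → 1; observed 1. Eliminates G3 stuck-at-1.
Only G1 stuck-at-0 is consistent with every test.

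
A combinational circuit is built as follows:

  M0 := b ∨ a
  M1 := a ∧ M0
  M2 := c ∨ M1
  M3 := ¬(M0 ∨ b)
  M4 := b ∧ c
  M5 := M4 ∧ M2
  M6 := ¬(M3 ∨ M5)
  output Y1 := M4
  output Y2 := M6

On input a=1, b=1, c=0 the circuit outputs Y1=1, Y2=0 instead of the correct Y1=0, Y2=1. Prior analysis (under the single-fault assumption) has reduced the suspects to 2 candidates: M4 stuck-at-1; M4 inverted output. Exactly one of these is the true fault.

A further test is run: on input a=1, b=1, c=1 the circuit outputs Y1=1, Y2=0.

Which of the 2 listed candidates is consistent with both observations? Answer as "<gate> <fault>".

Evaluate each candidate on input a=1, b=1, c=1:
  M4 stuck-at-1: M0=1, M1=1, M2=1, M3=0, M4=1 [stuck-at-1], M5=1, M6=0 → Y1=1, Y2=0 — matches
  M4 inverted output: M0=1, M1=1, M2=1, M3=0, M4=0 [inverted output], M5=0, M6=1 → Y1=0, Y2=1 — eliminated
Only M4 stuck-at-1 reproduces the observed Y1=1, Y2=0.

M4 stuck-at-1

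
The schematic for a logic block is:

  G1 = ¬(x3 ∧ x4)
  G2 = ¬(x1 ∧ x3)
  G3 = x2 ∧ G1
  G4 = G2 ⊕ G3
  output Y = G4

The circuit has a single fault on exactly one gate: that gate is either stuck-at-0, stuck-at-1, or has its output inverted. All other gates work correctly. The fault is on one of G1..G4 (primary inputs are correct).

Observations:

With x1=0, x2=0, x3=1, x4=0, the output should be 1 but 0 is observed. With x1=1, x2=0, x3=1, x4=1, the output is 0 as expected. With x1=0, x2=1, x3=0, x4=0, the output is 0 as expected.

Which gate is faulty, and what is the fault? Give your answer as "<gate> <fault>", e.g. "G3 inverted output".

G4 stuck-at-0

Fault-free values for test 1 (x1=0, x2=0, x3=1, x4=0): G1=1, G2=1, G3=0, G4=1, giving Y=1. Observed 0.
Test 1: faults giving observed 0 are {G2 stuck-at-0, G2 inverted output, G3 stuck-at-1, G3 inverted output, G4 stuck-at-0, G4 inverted output}.
Test 2 (x1=1, x2=0, x3=1, x4=1): fault-free G1=0, G2=0, G3=0, G4=0 → 0; observed 0. Eliminates G2 inverted output, G3 stuck-at-1, G3 inverted output, G4 inverted output.
Test 3 (x1=0, x2=1, x3=0, x4=0): fault-free G1=1, G2=1, G3=1, G4=0 → 0; observed 0. Eliminates G2 stuck-at-0.
Only G4 stuck-at-0 is consistent with every test.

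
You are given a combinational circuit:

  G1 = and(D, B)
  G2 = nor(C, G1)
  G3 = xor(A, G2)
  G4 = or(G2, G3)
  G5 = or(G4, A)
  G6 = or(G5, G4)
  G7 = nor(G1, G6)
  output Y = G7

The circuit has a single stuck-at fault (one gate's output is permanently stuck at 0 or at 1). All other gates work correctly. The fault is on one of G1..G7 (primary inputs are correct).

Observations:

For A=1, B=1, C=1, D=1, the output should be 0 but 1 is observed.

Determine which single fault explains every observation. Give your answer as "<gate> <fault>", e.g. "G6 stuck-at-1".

G7 stuck-at-1

Fault-free values for test 1 (A=1, B=1, C=1, D=1): G1=1, G2=0, G3=1, G4=1, G5=1, G6=1, G7=0, giving Y=0. Observed 1.
Test 1: faults giving observed 1 are {G7 stuck-at-1}.
Only G7 stuck-at-1 is consistent with every test.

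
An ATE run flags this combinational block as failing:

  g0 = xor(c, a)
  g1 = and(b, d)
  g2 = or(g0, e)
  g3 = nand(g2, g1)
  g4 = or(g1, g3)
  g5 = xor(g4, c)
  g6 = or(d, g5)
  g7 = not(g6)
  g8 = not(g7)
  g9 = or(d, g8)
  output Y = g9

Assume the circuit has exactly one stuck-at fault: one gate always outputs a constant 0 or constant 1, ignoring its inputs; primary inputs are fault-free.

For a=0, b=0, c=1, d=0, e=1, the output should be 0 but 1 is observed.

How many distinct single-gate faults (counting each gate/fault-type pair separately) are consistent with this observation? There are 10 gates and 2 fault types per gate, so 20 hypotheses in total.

Fault-free: g0=1, g1=0, g2=1, g3=1, g4=1, g5=0, g6=0, g7=1, g8=0, g9=0 → 0. Observed 1.
  g0: none of the 2 fault types match ✗
  g1: none of the 2 fault types match ✗
  g2: none of the 2 fault types match ✗
  g3: stuck-at-0 ✓; others ✗
  g4: stuck-at-0 ✓; others ✗
  g5: stuck-at-1 ✓; others ✗
  g6: stuck-at-1 ✓; others ✗
  g7: stuck-at-0 ✓; others ✗
  g8: stuck-at-1 ✓; others ✗
  g9: stuck-at-1 ✓; others ✗
Consistent faults: {g3 stuck-at-0, g4 stuck-at-0, g5 stuck-at-1, g6 stuck-at-1, g7 stuck-at-0, g8 stuck-at-1, g9 stuck-at-1} — 7 in all.

7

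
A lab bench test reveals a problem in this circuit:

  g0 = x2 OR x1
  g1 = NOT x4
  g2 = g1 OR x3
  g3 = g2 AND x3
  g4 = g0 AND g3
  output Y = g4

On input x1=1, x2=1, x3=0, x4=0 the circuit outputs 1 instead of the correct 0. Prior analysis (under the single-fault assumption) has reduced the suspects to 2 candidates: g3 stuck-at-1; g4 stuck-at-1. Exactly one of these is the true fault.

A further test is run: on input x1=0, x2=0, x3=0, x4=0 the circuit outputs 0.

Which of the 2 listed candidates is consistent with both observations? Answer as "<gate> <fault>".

g3 stuck-at-1

Evaluate each candidate on input x1=0, x2=0, x3=0, x4=0:
  g3 stuck-at-1: g0=0, g1=1, g2=1, g3=1 [stuck-at-1], g4=0 → 0 — matches
  g4 stuck-at-1: g0=0, g1=1, g2=1, g3=0, g4=1 [stuck-at-1] → 1 — eliminated
Only g3 stuck-at-1 reproduces the observed 0.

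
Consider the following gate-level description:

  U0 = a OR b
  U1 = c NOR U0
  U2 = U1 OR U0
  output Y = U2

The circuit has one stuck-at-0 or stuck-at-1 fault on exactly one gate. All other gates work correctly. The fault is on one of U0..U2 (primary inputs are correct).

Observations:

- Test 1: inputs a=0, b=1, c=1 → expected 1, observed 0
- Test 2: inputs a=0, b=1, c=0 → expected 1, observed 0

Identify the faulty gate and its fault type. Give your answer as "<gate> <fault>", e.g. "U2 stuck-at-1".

Fault-free values for test 1 (a=0, b=1, c=1): U0=1, U1=0, U2=1, giving Y=1. Observed 0.
Test 1: faults giving observed 0 are {U0 stuck-at-0, U2 stuck-at-0}.
Test 2 (a=0, b=1, c=0): fault-free U0=1, U1=0, U2=1 → 1; observed 0. Eliminates U0 stuck-at-0.
Only U2 stuck-at-0 is consistent with every test.

U2 stuck-at-0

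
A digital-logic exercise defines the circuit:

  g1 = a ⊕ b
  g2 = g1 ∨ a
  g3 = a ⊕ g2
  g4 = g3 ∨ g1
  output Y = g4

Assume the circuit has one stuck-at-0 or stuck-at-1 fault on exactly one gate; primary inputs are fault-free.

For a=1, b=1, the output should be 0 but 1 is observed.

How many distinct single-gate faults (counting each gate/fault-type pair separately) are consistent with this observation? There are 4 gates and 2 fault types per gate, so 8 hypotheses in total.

Fault-free: g1=0, g2=1, g3=0, g4=0 → 0. Observed 1.
  g1 stuck-at-0: output 0 ✗
  g1 stuck-at-1: output 1 ✓
  g2 stuck-at-0: output 1 ✓
  g2 stuck-at-1: output 0 ✗
  g3 stuck-at-0: output 0 ✗
  g3 stuck-at-1: output 1 ✓
  g4 stuck-at-0: output 0 ✗
  g4 stuck-at-1: output 1 ✓
Consistent faults: {g1 stuck-at-1, g2 stuck-at-0, g3 stuck-at-1, g4 stuck-at-1} — 4 in all.

4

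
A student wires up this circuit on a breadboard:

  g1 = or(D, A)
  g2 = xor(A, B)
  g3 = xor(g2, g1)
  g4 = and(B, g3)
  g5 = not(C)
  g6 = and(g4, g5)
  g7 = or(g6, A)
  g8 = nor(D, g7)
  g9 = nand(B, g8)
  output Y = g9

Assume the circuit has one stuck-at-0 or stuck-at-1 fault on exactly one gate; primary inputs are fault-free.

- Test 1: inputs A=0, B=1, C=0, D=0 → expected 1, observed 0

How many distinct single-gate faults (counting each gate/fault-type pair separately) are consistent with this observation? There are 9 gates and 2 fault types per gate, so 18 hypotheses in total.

Fault-free: g1=0, g2=1, g3=1, g4=1, g5=1, g6=1, g7=1, g8=0, g9=1 → 1. Observed 0.
  g1: stuck-at-1 ✓; others ✗
  g2: stuck-at-0 ✓; others ✗
  g3: stuck-at-0 ✓; others ✗
  g4: stuck-at-0 ✓; others ✗
  g5: stuck-at-0 ✓; others ✗
  g6: stuck-at-0 ✓; others ✗
  g7: stuck-at-0 ✓; others ✗
  g8: stuck-at-1 ✓; others ✗
  g9: stuck-at-0 ✓; others ✗
Consistent faults: {g1 stuck-at-1, g2 stuck-at-0, g3 stuck-at-0, g4 stuck-at-0, g5 stuck-at-0, g6 stuck-at-0, g7 stuck-at-0, g8 stuck-at-1, g9 stuck-at-0} — 9 in all.

9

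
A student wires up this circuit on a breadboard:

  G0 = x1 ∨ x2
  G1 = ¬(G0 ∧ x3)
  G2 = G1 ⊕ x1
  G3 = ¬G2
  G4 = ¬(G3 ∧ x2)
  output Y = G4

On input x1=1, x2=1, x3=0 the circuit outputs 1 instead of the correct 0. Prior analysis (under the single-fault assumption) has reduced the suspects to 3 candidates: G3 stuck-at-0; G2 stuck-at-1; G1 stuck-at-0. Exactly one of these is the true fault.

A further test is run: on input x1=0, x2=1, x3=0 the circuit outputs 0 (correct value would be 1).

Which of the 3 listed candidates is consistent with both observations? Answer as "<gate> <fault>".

Evaluate each candidate on input x1=0, x2=1, x3=0:
  G3 stuck-at-0: G0=1, G1=1, G2=1, G3=0 [stuck-at-0], G4=1 → 1 — eliminated
  G2 stuck-at-1: G0=1, G1=1, G2=1 [stuck-at-1], G3=0, G4=1 → 1 — eliminated
  G1 stuck-at-0: G0=1, G1=0 [stuck-at-0], G2=0, G3=1, G4=0 → 0 — matches
Only G1 stuck-at-0 reproduces the observed 0.

G1 stuck-at-0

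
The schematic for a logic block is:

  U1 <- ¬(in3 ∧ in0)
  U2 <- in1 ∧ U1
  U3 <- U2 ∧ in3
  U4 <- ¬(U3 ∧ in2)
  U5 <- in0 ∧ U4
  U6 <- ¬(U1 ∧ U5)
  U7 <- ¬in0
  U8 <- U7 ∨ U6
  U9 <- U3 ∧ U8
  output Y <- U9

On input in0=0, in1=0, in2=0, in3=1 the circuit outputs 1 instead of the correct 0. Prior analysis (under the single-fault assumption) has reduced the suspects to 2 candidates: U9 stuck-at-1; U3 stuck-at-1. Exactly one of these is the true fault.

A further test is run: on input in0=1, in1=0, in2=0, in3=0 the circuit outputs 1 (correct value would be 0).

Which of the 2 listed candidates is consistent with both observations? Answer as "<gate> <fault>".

U9 stuck-at-1

Evaluate each candidate on input in0=1, in1=0, in2=0, in3=0:
  U9 stuck-at-1: U1=1, U2=0, U3=0, U4=1, U5=1, U6=0, U7=0, U8=0, U9=1 [stuck-at-1] → 1 — matches
  U3 stuck-at-1: U1=1, U2=0, U3=1 [stuck-at-1], U4=1, U5=1, U6=0, U7=0, U8=0, U9=0 → 0 — eliminated
Only U9 stuck-at-1 reproduces the observed 1.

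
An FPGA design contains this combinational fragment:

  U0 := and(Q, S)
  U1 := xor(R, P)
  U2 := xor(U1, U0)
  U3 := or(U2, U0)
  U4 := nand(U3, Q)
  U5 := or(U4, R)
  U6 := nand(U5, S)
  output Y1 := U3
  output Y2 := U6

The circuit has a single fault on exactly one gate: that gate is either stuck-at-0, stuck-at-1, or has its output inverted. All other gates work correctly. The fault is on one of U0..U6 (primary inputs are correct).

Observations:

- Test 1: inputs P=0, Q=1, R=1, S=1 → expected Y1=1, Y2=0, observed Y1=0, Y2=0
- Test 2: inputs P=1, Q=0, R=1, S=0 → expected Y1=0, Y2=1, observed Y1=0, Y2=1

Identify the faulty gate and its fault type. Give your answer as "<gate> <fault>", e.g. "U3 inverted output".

Fault-free values for test 1 (P=0, Q=1, R=1, S=1): U0=1, U1=1, U2=0, U3=1, U4=0, U5=1, U6=0, giving Y1=1, Y2=0. Observed Y1=0, Y2=0.
Test 1: faults giving observed Y1=0, Y2=0 are {U3 stuck-at-0, U3 inverted output}.
Test 2 (P=1, Q=0, R=1, S=0): fault-free U0=0, U1=0, U2=0, U3=0, U4=1, U5=1, U6=1 → Y1=0, Y2=1; observed Y1=0, Y2=1. Eliminates U3 inverted output.
Only U3 stuck-at-0 is consistent with every test.

U3 stuck-at-0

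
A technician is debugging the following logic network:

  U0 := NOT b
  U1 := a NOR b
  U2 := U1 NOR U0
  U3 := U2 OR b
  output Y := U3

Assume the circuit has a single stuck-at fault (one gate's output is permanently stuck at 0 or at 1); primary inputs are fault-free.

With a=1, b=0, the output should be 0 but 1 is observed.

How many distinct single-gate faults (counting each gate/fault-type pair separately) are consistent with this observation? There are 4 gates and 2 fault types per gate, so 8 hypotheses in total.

3

Fault-free: U0=1, U1=0, U2=0, U3=0 → 0. Observed 1.
  U0 stuck-at-0: output 1 ✓
  U0 stuck-at-1: output 0 ✗
  U1 stuck-at-0: output 0 ✗
  U1 stuck-at-1: output 0 ✗
  U2 stuck-at-0: output 0 ✗
  U2 stuck-at-1: output 1 ✓
  U3 stuck-at-0: output 0 ✗
  U3 stuck-at-1: output 1 ✓
Consistent faults: {U0 stuck-at-0, U2 stuck-at-1, U3 stuck-at-1} — 3 in all.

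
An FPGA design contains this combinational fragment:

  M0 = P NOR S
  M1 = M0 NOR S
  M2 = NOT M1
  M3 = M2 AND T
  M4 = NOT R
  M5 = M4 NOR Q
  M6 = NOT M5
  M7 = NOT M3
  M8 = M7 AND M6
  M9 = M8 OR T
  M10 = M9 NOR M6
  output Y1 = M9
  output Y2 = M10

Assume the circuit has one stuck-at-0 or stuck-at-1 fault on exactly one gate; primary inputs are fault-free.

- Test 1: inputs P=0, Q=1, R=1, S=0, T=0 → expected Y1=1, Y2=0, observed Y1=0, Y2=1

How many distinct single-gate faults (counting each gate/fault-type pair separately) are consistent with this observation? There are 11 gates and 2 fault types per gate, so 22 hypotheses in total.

Fault-free: M0=1, M1=0, M2=1, M3=0, M4=0, M5=0, M6=1, M7=1, M8=1, M9=1, M10=0 → Y1=1, Y2=0. Observed Y1=0, Y2=1.
  M0: none of the 2 fault types match ✗
  M1: none of the 2 fault types match ✗
  M2: none of the 2 fault types match ✗
  M3: none of the 2 fault types match ✗
  M4: none of the 2 fault types match ✗
  M5: stuck-at-1 ✓; others ✗
  M6: stuck-at-0 ✓; others ✗
  M7: none of the 2 fault types match ✗
  M8: none of the 2 fault types match ✗
  M9: none of the 2 fault types match ✗
  M10: none of the 2 fault types match ✗
Consistent faults: {M5 stuck-at-1, M6 stuck-at-0} — 2 in all.

2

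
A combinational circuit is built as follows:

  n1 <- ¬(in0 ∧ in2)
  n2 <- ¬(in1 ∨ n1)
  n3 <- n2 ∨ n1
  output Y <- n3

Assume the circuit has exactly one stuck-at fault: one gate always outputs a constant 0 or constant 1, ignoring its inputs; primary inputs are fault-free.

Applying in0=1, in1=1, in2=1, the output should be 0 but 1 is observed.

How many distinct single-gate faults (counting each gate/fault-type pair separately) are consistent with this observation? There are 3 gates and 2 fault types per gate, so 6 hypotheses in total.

Fault-free: n1=0, n2=0, n3=0 → 0. Observed 1.
  n1 stuck-at-0: output 0 ✗
  n1 stuck-at-1: output 1 ✓
  n2 stuck-at-0: output 0 ✗
  n2 stuck-at-1: output 1 ✓
  n3 stuck-at-0: output 0 ✗
  n3 stuck-at-1: output 1 ✓
Consistent faults: {n1 stuck-at-1, n2 stuck-at-1, n3 stuck-at-1} — 3 in all.

3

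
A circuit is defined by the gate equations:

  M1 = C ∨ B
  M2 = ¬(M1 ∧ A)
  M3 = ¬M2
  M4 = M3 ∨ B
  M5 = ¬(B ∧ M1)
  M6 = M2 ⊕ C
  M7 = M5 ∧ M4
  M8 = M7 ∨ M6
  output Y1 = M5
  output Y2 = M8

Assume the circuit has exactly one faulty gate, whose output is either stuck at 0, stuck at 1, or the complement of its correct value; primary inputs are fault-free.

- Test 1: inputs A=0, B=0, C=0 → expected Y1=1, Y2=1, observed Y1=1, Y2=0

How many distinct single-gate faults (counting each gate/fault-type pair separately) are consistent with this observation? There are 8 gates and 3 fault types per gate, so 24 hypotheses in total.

4

Fault-free: M1=0, M2=1, M3=0, M4=0, M5=1, M6=1, M7=0, M8=1 → Y1=1, Y2=1. Observed Y1=1, Y2=0.
  M1: none of the 3 fault types match ✗
  M2: none of the 3 fault types match ✗
  M3: none of the 3 fault types match ✗
  M4: none of the 3 fault types match ✗
  M5: none of the 3 fault types match ✗
  M6: stuck-at-0, inverted output ✓; others ✗
  M7: none of the 3 fault types match ✗
  M8: stuck-at-0, inverted output ✓; others ✗
Consistent faults: {M6 stuck-at-0, M6 inverted output, M8 stuck-at-0, M8 inverted output} — 4 in all.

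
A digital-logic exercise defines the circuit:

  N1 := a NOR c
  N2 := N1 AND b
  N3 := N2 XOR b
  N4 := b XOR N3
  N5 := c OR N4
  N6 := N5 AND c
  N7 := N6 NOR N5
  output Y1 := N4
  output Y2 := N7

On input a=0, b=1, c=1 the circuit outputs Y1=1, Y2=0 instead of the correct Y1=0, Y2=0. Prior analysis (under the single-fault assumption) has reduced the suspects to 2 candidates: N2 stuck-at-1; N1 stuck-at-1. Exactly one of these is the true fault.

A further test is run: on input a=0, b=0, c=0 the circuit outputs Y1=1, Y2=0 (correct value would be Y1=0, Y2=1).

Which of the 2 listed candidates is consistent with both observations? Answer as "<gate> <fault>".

N2 stuck-at-1

Evaluate each candidate on input a=0, b=0, c=0:
  N2 stuck-at-1: N1=1, N2=1 [stuck-at-1], N3=1, N4=1, N5=1, N6=0, N7=0 → Y1=1, Y2=0 — matches
  N1 stuck-at-1: N1=1 [stuck-at-1], N2=0, N3=0, N4=0, N5=0, N6=0, N7=1 → Y1=0, Y2=1 — eliminated
Only N2 stuck-at-1 reproduces the observed Y1=1, Y2=0.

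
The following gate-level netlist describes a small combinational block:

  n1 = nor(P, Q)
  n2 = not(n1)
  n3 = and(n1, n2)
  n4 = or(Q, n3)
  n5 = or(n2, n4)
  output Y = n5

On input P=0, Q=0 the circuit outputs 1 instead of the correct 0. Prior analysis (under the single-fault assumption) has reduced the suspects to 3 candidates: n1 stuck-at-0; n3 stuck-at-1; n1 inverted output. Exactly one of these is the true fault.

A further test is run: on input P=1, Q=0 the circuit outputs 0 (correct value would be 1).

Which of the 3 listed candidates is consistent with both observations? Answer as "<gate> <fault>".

n1 inverted output

Evaluate each candidate on input P=1, Q=0:
  n1 stuck-at-0: n1=0 [stuck-at-0], n2=1, n3=0, n4=0, n5=1 → 1 — eliminated
  n3 stuck-at-1: n1=0, n2=1, n3=1 [stuck-at-1], n4=1, n5=1 → 1 — eliminated
  n1 inverted output: n1=1 [inverted output], n2=0, n3=0, n4=0, n5=0 → 0 — matches
Only n1 inverted output reproduces the observed 0.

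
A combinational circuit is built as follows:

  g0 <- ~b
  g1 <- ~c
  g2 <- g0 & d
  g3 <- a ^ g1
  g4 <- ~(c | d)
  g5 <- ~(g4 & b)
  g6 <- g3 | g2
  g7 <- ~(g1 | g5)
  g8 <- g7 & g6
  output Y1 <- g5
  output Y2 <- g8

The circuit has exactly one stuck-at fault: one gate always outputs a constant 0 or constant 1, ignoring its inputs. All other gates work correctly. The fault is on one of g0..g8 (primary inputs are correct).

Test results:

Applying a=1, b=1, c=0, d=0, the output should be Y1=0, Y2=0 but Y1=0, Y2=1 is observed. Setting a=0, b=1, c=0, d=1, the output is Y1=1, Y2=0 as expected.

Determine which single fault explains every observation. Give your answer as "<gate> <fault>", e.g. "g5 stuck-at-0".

g1 stuck-at-0

Fault-free values for test 1 (a=1, b=1, c=0, d=0): g0=0, g1=1, g2=0, g3=0, g4=1, g5=0, g6=0, g7=0, g8=0, giving Y1=0, Y2=0. Observed Y1=0, Y2=1.
Test 1: faults giving observed Y1=0, Y2=1 are {g1 stuck-at-0, g8 stuck-at-1}.
Test 2 (a=0, b=1, c=0, d=1): fault-free g0=0, g1=1, g2=0, g3=1, g4=0, g5=1, g6=1, g7=0, g8=0 → Y1=1, Y2=0; observed Y1=1, Y2=0. Eliminates g8 stuck-at-1.
Only g1 stuck-at-0 is consistent with every test.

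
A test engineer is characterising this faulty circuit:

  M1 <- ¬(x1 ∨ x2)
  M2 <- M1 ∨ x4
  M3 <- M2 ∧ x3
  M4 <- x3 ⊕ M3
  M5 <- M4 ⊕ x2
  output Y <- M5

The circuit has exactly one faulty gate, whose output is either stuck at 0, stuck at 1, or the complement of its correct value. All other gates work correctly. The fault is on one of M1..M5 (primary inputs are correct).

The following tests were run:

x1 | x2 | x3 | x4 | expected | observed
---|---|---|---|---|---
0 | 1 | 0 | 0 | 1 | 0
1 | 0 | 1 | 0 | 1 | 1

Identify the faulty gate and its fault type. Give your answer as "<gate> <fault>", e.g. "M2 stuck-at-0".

Fault-free values for test 1 (x1=0, x2=1, x3=0, x4=0): M1=0, M2=0, M3=0, M4=0, M5=1, giving Y=1. Observed 0.
Test 1: faults giving observed 0 are {M3 stuck-at-1, M3 inverted output, M4 stuck-at-1, M4 inverted output, M5 stuck-at-0, M5 inverted output}.
Test 2 (x1=1, x2=0, x3=1, x4=0): fault-free M1=0, M2=0, M3=0, M4=1, M5=1 → 1; observed 1. Eliminates M3 stuck-at-1, M3 inverted output, M4 inverted output, M5 stuck-at-0, M5 inverted output.
Only M4 stuck-at-1 is consistent with every test.

M4 stuck-at-1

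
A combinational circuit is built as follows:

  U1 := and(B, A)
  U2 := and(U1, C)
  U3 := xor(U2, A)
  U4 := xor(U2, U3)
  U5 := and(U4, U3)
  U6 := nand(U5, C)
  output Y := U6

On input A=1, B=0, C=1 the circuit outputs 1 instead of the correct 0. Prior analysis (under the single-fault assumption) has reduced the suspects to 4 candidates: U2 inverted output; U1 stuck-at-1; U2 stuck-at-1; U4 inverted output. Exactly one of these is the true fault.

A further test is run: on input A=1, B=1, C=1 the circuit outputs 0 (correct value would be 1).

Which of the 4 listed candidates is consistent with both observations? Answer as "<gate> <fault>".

U2 inverted output

Evaluate each candidate on input A=1, B=1, C=1:
  U2 inverted output: U1=1, U2=0 [inverted output], U3=1, U4=1, U5=1, U6=0 → 0 — matches
  U1 stuck-at-1: U1=1 [stuck-at-1], U2=1, U3=0, U4=1, U5=0, U6=1 → 1 — eliminated
  U2 stuck-at-1: U1=1, U2=1 [stuck-at-1], U3=0, U4=1, U5=0, U6=1 → 1 — eliminated
  U4 inverted output: U1=1, U2=1, U3=0, U4=0 [inverted output], U5=0, U6=1 → 1 — eliminated
Only U2 inverted output reproduces the observed 0.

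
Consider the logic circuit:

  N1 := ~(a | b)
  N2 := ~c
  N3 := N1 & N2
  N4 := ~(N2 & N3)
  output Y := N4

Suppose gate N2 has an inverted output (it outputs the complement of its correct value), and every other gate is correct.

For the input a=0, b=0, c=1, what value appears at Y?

0

Propagate with N2 forced: N1=1, N2=1 [inverted output], N3=1, N4=0.
So Y = 0. (Without the fault it would be 1.)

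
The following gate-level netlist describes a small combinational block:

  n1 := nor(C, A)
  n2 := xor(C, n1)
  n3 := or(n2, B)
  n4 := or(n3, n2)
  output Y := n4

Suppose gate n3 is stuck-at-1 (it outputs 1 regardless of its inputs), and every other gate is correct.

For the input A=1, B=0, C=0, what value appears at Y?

1

Propagate with n3 forced: n1=0, n2=0, n3=1 [stuck-at-1], n4=1.
So Y = 1. (Without the fault it would be 0.)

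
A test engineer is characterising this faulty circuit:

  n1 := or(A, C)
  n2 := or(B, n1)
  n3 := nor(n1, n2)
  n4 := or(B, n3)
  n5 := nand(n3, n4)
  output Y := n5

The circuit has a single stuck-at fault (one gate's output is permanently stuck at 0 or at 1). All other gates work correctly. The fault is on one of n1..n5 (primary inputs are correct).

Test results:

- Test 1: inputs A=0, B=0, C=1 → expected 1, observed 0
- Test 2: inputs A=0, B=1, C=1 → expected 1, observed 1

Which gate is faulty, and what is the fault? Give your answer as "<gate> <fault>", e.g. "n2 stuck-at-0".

n1 stuck-at-0

Fault-free values for test 1 (A=0, B=0, C=1): n1=1, n2=1, n3=0, n4=0, n5=1, giving Y=1. Observed 0.
Test 1: faults giving observed 0 are {n1 stuck-at-0, n3 stuck-at-1, n5 stuck-at-0}.
Test 2 (A=0, B=1, C=1): fault-free n1=1, n2=1, n3=0, n4=1, n5=1 → 1; observed 1. Eliminates n3 stuck-at-1, n5 stuck-at-0.
Only n1 stuck-at-0 is consistent with every test.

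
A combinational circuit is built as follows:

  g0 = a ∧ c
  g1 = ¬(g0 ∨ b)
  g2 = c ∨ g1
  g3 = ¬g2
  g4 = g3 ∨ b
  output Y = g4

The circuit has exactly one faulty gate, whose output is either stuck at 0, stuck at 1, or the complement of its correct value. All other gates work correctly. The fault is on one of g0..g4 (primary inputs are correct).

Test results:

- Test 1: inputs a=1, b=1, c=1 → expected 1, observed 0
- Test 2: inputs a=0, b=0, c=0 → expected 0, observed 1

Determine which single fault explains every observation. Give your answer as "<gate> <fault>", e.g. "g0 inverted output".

g4 inverted output

Fault-free values for test 1 (a=1, b=1, c=1): g0=1, g1=0, g2=1, g3=0, g4=1, giving Y=1. Observed 0.
Test 1: faults giving observed 0 are {g4 stuck-at-0, g4 inverted output}.
Test 2 (a=0, b=0, c=0): fault-free g0=0, g1=1, g2=1, g3=0, g4=0 → 0; observed 1. Eliminates g4 stuck-at-0.
Only g4 inverted output is consistent with every test.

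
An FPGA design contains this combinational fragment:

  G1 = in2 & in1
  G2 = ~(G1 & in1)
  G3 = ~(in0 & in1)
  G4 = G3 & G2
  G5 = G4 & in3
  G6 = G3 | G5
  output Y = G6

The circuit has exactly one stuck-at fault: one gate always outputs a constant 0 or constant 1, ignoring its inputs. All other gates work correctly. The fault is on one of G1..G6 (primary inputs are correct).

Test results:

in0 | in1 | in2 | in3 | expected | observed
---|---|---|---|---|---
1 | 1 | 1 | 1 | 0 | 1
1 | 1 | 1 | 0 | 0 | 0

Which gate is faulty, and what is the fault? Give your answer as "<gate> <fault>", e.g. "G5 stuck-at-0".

Fault-free values for test 1 (in0=1, in1=1, in2=1, in3=1): G1=1, G2=0, G3=0, G4=0, G5=0, G6=0, giving Y=0. Observed 1.
Test 1: faults giving observed 1 are {G3 stuck-at-1, G4 stuck-at-1, G5 stuck-at-1, G6 stuck-at-1}.
Test 2 (in0=1, in1=1, in2=1, in3=0): fault-free G1=1, G2=0, G3=0, G4=0, G5=0, G6=0 → 0; observed 0. Eliminates G3 stuck-at-1, G5 stuck-at-1, G6 stuck-at-1.
Only G4 stuck-at-1 is consistent with every test.

G4 stuck-at-1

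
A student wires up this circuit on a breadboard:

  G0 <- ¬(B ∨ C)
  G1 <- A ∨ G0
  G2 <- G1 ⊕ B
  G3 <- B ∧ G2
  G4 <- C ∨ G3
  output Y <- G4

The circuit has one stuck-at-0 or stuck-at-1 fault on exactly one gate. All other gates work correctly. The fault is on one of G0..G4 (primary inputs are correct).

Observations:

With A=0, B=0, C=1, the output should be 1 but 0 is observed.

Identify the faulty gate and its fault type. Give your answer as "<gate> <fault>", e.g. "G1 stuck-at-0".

Fault-free values for test 1 (A=0, B=0, C=1): G0=0, G1=0, G2=0, G3=0, G4=1, giving Y=1. Observed 0.
Test 1: faults giving observed 0 are {G4 stuck-at-0}.
Only G4 stuck-at-0 is consistent with every test.

G4 stuck-at-0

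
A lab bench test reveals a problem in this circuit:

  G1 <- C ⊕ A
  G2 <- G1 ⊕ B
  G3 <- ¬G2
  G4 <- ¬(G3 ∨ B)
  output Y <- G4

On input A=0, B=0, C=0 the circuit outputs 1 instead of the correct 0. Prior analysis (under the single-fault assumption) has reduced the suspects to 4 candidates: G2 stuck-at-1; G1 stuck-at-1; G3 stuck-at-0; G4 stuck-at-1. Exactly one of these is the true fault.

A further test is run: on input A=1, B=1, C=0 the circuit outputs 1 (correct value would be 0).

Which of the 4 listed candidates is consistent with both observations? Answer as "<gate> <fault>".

Evaluate each candidate on input A=1, B=1, C=0:
  G2 stuck-at-1: G1=1, G2=1 [stuck-at-1], G3=0, G4=0 → 0 — eliminated
  G1 stuck-at-1: G1=1 [stuck-at-1], G2=0, G3=1, G4=0 → 0 — eliminated
  G3 stuck-at-0: G1=1, G2=0, G3=0 [stuck-at-0], G4=0 → 0 — eliminated
  G4 stuck-at-1: G1=1, G2=0, G3=1, G4=1 [stuck-at-1] → 1 — matches
Only G4 stuck-at-1 reproduces the observed 1.

G4 stuck-at-1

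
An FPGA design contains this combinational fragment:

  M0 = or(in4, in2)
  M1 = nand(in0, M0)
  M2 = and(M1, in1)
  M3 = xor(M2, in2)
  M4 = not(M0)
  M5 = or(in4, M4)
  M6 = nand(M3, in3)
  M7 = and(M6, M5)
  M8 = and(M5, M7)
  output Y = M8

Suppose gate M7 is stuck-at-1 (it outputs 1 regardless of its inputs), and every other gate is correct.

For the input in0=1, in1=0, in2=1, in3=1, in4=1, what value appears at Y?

1

Propagate with M7 forced: M0=1, M1=0, M2=0, M3=1, M4=0, M5=1, M6=0, M7=1 [stuck-at-1], M8=1.
So Y = 1. (Without the fault it would be 0.)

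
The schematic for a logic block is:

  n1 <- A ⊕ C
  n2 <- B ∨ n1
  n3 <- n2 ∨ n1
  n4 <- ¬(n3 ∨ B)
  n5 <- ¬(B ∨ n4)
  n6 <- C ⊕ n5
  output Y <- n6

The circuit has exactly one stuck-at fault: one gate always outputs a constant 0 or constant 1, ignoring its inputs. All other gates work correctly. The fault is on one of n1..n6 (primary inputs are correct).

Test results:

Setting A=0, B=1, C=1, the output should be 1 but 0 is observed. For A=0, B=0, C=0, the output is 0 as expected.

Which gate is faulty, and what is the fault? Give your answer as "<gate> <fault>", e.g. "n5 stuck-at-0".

n6 stuck-at-0

Fault-free values for test 1 (A=0, B=1, C=1): n1=1, n2=1, n3=1, n4=0, n5=0, n6=1, giving Y=1. Observed 0.
Test 1: faults giving observed 0 are {n5 stuck-at-1, n6 stuck-at-0}.
Test 2 (A=0, B=0, C=0): fault-free n1=0, n2=0, n3=0, n4=1, n5=0, n6=0 → 0; observed 0. Eliminates n5 stuck-at-1.
Only n6 stuck-at-0 is consistent with every test.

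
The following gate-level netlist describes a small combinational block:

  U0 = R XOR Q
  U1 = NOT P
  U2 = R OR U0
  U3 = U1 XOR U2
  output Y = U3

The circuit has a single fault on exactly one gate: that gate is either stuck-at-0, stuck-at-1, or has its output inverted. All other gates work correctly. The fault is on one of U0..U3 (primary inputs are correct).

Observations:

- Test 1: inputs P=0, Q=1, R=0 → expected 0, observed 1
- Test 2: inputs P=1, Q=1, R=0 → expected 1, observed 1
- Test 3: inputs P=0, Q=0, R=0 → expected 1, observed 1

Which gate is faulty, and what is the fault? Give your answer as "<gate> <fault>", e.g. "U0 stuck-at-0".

Fault-free values for test 1 (P=0, Q=1, R=0): U0=1, U1=1, U2=1, U3=0, giving Y=0. Observed 1.
Test 1: faults giving observed 1 are {U0 stuck-at-0, U0 inverted output, U1 stuck-at-0, U1 inverted output, U2 stuck-at-0, U2 inverted output, U3 stuck-at-1, U3 inverted output}.
Test 2 (P=1, Q=1, R=0): fault-free U0=1, U1=0, U2=1, U3=1 → 1; observed 1. Eliminates U0 stuck-at-0, U0 inverted output, U1 inverted output, U2 stuck-at-0, U2 inverted output, U3 inverted output.
Test 3 (P=0, Q=0, R=0): fault-free U0=0, U1=1, U2=0, U3=1 → 1; observed 1. Eliminates U1 stuck-at-0.
Only U3 stuck-at-1 is consistent with every test.

U3 stuck-at-1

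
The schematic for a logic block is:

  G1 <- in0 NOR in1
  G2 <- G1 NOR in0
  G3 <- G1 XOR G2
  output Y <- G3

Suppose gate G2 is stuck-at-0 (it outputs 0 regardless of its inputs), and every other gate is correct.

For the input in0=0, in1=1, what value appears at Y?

Propagate with G2 forced: G1=0, G2=0 [stuck-at-0], G3=0.
So Y = 0. (Without the fault it would be 1.)

0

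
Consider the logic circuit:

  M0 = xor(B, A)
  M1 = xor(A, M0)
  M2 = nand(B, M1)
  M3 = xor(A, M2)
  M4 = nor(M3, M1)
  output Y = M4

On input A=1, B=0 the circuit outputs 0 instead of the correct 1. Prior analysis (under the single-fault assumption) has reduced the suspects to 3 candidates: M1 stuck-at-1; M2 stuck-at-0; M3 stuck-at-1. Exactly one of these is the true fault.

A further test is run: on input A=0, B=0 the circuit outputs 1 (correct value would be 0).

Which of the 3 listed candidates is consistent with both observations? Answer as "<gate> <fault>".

Evaluate each candidate on input A=0, B=0:
  M1 stuck-at-1: M0=0, M1=1 [stuck-at-1], M2=1, M3=1, M4=0 → 0 — eliminated
  M2 stuck-at-0: M0=0, M1=0, M2=0 [stuck-at-0], M3=0, M4=1 → 1 — matches
  M3 stuck-at-1: M0=0, M1=0, M2=1, M3=1 [stuck-at-1], M4=0 → 0 — eliminated
Only M2 stuck-at-0 reproduces the observed 1.

M2 stuck-at-0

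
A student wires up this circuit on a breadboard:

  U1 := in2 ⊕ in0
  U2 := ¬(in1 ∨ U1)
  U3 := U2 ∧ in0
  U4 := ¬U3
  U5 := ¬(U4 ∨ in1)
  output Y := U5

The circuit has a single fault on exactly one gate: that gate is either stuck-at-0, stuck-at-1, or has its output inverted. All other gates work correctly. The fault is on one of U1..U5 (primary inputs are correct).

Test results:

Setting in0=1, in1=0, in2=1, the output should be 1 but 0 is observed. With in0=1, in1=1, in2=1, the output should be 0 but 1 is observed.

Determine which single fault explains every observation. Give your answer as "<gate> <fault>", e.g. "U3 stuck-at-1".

Fault-free values for test 1 (in0=1, in1=0, in2=1): U1=0, U2=1, U3=1, U4=0, U5=1, giving Y=1. Observed 0.
Test 1: faults giving observed 0 are {U1 stuck-at-1, U1 inverted output, U2 stuck-at-0, U2 inverted output, U3 stuck-at-0, U3 inverted output, U4 stuck-at-1, U4 inverted output, U5 stuck-at-0, U5 inverted output}.
Test 2 (in0=1, in1=1, in2=1): fault-free U1=0, U2=0, U3=0, U4=1, U5=0 → 0; observed 1. Eliminates U1 stuck-at-1, U1 inverted output, U2 stuck-at-0, U2 inverted output, U3 stuck-at-0, U3 inverted output, U4 stuck-at-1, U4 inverted output, U5 stuck-at-0.
Only U5 inverted output is consistent with every test.

U5 inverted output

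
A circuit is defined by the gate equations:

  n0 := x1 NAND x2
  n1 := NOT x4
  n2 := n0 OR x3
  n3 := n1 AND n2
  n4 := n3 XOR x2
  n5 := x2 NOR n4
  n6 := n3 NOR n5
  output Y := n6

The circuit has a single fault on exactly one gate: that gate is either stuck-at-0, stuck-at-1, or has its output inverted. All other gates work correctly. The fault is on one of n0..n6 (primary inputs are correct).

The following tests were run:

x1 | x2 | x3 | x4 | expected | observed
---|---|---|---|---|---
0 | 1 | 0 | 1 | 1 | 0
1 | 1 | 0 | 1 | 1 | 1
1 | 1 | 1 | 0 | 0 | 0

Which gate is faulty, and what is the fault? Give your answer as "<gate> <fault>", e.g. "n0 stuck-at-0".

n1 stuck-at-1

Fault-free values for test 1 (x1=0, x2=1, x3=0, x4=1): n0=1, n1=0, n2=1, n3=0, n4=1, n5=0, n6=1, giving Y=1. Observed 0.
Test 1: faults giving observed 0 are {n1 stuck-at-1, n1 inverted output, n3 stuck-at-1, n3 inverted output, n5 stuck-at-1, n5 inverted output, n6 stuck-at-0, n6 inverted output}.
Test 2 (x1=1, x2=1, x3=0, x4=1): fault-free n0=0, n1=0, n2=0, n3=0, n4=1, n5=0, n6=1 → 1; observed 1. Eliminates n3 stuck-at-1, n3 inverted output, n5 stuck-at-1, n5 inverted output, n6 stuck-at-0, n6 inverted output.
Test 3 (x1=1, x2=1, x3=1, x4=0): fault-free n0=0, n1=1, n2=1, n3=1, n4=0, n5=0, n6=0 → 0; observed 0. Eliminates n1 inverted output.
Only n1 stuck-at-1 is consistent with every test.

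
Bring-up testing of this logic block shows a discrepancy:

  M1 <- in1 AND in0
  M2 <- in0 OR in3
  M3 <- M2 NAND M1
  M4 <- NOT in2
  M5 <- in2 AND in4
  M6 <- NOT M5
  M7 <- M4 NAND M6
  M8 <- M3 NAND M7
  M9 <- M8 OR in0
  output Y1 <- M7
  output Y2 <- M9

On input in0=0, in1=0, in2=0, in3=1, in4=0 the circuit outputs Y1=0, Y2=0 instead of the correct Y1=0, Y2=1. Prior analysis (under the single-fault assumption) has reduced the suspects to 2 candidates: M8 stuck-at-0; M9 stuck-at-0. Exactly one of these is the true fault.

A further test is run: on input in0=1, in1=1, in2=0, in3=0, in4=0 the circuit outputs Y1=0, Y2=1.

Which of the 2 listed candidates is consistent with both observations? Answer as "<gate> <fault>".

M8 stuck-at-0

Evaluate each candidate on input in0=1, in1=1, in2=0, in3=0, in4=0:
  M8 stuck-at-0: M1=1, M2=1, M3=0, M4=1, M5=0, M6=1, M7=0, M8=0 [stuck-at-0], M9=1 → Y1=0, Y2=1 — matches
  M9 stuck-at-0: M1=1, M2=1, M3=0, M4=1, M5=0, M6=1, M7=0, M8=1, M9=0 [stuck-at-0] → Y1=0, Y2=0 — eliminated
Only M8 stuck-at-0 reproduces the observed Y1=0, Y2=1.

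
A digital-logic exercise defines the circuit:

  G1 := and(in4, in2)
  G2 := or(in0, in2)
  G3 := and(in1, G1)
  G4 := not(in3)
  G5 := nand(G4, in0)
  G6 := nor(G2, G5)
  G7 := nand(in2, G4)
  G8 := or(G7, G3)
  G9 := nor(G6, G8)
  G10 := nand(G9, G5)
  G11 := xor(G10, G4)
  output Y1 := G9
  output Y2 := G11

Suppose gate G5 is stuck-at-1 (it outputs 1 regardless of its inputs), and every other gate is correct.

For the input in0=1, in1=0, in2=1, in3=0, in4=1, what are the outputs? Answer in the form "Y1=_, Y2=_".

Y1=1, Y2=1

Propagate with G5 forced: G1=1, G2=1, G3=0, G4=1, G5=1 [stuck-at-1], G6=0, G7=0, G8=0, G9=1, G10=0, G11=1.
So the outputs are Y1=1, Y2=1. (Without the fault they would be Y1=1, Y2=0.)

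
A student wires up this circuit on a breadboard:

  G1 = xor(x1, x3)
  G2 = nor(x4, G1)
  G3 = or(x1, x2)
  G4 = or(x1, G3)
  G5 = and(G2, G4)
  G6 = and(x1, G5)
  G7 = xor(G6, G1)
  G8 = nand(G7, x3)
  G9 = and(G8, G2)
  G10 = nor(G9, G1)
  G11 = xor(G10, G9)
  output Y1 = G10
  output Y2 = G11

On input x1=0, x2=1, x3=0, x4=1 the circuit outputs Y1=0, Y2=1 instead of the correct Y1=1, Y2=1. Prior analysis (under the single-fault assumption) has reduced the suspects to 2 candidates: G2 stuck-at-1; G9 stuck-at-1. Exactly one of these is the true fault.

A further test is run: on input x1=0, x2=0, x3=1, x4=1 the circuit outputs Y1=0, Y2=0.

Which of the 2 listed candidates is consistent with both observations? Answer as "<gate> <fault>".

G2 stuck-at-1

Evaluate each candidate on input x1=0, x2=0, x3=1, x4=1:
  G2 stuck-at-1: G1=1, G2=1 [stuck-at-1], G3=0, G4=0, G5=0, G6=0, G7=1, G8=0, G9=0, G10=0, G11=0 → Y1=0, Y2=0 — matches
  G9 stuck-at-1: G1=1, G2=0, G3=0, G4=0, G5=0, G6=0, G7=1, G8=0, G9=1 [stuck-at-1], G10=0, G11=1 → Y1=0, Y2=1 — eliminated
Only G2 stuck-at-1 reproduces the observed Y1=0, Y2=0.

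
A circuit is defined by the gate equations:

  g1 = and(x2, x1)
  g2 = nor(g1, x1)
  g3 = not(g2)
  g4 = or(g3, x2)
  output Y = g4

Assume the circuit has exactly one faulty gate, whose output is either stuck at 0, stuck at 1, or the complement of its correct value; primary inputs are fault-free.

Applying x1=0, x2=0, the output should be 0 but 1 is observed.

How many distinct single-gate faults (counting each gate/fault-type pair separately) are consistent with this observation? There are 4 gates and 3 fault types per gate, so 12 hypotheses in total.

Fault-free: g1=0, g2=1, g3=0, g4=0 → 0. Observed 1.
  g1 stuck-at-0: output 0 ✗
  g1 stuck-at-1: output 1 ✓
  g1 inverted output: output 1 ✓
  g2 stuck-at-0: output 1 ✓
  g2 stuck-at-1: output 0 ✗
  g2 inverted output: output 1 ✓
  g3 stuck-at-0: output 0 ✗
  g3 stuck-at-1: output 1 ✓
  g3 inverted output: output 1 ✓
  g4 stuck-at-0: output 0 ✗
  g4 stuck-at-1: output 1 ✓
  g4 inverted output: output 1 ✓
Consistent faults: {g1 stuck-at-1, g1 inverted output, g2 stuck-at-0, g2 inverted output, g3 stuck-at-1, g3 inverted output, g4 stuck-at-1, g4 inverted output} — 8 in all.

8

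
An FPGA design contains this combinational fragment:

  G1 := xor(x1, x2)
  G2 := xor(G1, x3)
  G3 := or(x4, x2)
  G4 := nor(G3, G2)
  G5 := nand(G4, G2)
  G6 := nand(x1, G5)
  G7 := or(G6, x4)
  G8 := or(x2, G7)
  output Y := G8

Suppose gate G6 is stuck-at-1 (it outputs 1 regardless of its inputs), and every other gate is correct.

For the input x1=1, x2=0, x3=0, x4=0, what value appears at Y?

1

Propagate with G6 forced: G1=1, G2=1, G3=0, G4=0, G5=1, G6=1 [stuck-at-1], G7=1, G8=1.
So Y = 1. (Without the fault it would be 0.)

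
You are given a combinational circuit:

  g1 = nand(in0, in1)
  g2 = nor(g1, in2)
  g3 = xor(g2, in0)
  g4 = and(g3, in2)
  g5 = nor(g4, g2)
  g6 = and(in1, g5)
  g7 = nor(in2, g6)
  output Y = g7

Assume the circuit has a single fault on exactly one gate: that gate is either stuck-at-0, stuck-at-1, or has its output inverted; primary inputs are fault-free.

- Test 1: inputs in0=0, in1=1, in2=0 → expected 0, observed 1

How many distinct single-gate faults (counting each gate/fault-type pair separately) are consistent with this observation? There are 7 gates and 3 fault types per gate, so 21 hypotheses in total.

12

Fault-free: g1=1, g2=0, g3=0, g4=0, g5=1, g6=1, g7=0 → 0. Observed 1.
  g1: stuck-at-0, inverted output ✓; others ✗
  g2: stuck-at-1, inverted output ✓; others ✗
  g3: none of the 3 fault types match ✗
  g4: stuck-at-1, inverted output ✓; others ✗
  g5: stuck-at-0, inverted output ✓; others ✗
  g6: stuck-at-0, inverted output ✓; others ✗
  g7: stuck-at-1, inverted output ✓; others ✗
Consistent faults: {g1 stuck-at-0, g1 inverted output, g2 stuck-at-1, g2 inverted output, g4 stuck-at-1, g4 inverted output, g5 stuck-at-0, g5 inverted output, g6 stuck-at-0, g6 inverted output, g7 stuck-at-1, g7 inverted output} — 12 in all.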